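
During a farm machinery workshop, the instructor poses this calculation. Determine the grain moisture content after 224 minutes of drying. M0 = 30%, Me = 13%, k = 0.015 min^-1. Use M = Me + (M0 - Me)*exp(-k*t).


M = Me + (M0 - Me) * e^(-k*t)
  = 13 + (30 - 13) * e^(-0.015*224)
  = 13 + 17 * e^(-3.360)
  = 13 + 17 * 0.03474
  = 13 + 0.5905
  = 13.59%


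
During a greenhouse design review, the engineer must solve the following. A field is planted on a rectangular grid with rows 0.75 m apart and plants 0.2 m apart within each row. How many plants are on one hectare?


D = 10000 / (row_sp * plant_sp)
  = 10000 / (0.75 * 0.2)
  = 10000 / 0.1500
  = 66666.67 plants/ha


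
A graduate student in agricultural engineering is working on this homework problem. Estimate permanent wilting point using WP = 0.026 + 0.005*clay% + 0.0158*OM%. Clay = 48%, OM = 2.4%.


WP = 0.026 + 0.005*48 + 0.0158*2.4
   = 0.026 + 0.2400 + 0.0379
   = 0.3039


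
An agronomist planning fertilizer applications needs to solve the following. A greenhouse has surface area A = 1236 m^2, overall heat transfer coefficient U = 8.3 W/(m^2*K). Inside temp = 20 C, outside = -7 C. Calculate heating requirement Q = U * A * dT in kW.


dT = 20 - (-7) = 27 K
Q = U * A * dT
  = 8.3 * 1236 * 27
  = 276987.60 W = 276.99 kW


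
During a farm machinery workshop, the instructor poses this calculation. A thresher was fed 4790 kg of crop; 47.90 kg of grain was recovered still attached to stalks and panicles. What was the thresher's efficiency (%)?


eta = (total - unthreshed) / total * 100
    = (4790 - 47.90) / 4790 * 100
    = 4742.10 / 4790 * 100
    = 99%


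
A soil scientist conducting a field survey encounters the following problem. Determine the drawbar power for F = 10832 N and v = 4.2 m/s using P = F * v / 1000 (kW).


P = F * v / 1000
  = 10832 * 4.2 / 1000
  = 45494.40 / 1000
  = 45.49 kW


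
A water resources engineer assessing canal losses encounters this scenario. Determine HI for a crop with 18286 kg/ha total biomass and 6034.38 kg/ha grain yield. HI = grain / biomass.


HI = grain_yield / biomass
   = 6034.38 / 18286
   = 0.33


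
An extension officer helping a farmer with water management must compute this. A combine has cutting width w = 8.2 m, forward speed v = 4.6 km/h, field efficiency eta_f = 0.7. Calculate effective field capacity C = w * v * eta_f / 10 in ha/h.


C = w * v * eta_f / 10
  = 8.2 * 4.6 * 0.7 / 10
  = 26.40 / 10
  = 2.64 ha/h


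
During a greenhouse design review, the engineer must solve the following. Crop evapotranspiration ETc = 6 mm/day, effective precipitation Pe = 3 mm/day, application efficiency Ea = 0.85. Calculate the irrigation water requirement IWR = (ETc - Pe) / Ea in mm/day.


IWR = (ETc - Pe) / Ea
    = (6 - 3) / 0.85
    = 3 / 0.85
    = 3.53 mm/day


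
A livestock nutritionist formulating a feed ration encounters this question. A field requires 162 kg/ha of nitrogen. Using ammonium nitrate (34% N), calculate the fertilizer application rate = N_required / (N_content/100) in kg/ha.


Rate = N_required / (N_content / 100)
     = 162 / (34 / 100)
     = 162 / 0.34
     = 476.47 kg/ha


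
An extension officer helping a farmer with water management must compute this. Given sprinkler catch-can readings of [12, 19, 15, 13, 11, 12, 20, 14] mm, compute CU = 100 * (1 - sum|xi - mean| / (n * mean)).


xbar = 116 / 8 = 14.500
sum|xi - xbar| = 21
CU = 100 * (1 - 21 / (8 * 14.500))
   = 100 * (1 - 0.1810)
   = 81.90%


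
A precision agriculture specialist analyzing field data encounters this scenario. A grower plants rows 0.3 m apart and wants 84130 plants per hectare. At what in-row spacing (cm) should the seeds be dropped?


spacing = 10000 / (row_sp * density)
        = 10000 / (0.3 * 84130)
        = 10000 / 25239
        = 0.39621 m = 39.62 cm


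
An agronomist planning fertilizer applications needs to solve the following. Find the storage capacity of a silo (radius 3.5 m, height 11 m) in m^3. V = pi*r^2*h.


V = pi * r^2 * h
  = pi * 3.5^2 * 11
  = pi * 12.25 * 11
  = 423.33 m^3


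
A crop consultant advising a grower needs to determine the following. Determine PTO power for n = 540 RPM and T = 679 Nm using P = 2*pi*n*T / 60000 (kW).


P = 2*pi*n*T / 60000
  = 2*pi * 540 * 679 / 60000
  = 2303792.72 / 60000
  = 38.40 kW


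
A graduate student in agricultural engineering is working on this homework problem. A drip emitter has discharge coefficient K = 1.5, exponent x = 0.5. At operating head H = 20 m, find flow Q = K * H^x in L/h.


Q = K * H^x
  = 1.5 * 20^0.5
  = 1.5 * 4.4721
  = 6.71 L/h


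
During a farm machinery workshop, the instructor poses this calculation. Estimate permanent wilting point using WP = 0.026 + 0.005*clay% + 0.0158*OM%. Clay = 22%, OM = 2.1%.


WP = 0.026 + 0.005*22 + 0.0158*2.1
   = 0.026 + 0.1100 + 0.0332
   = 0.1692


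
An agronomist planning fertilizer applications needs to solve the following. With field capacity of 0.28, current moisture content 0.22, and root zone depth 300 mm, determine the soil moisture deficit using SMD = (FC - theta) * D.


SMD = (FC - theta) * D
    = (0.28 - 0.22) * 300
    = 0.060 * 300
    = 18 mm


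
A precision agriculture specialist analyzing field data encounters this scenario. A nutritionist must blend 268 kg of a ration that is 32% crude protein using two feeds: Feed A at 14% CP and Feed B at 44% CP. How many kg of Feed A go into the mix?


parts_A = CP_b - target = 44 - 32 = 12
parts_B = target - CP_a = 32 - 14 = 18
total_parts = 12 + 18 = 30
Feed A = 268 * 12 / 30 = 107.20 kg
Feed B = 268 * 18 / 30 = 160.80 kg

107.20 kg


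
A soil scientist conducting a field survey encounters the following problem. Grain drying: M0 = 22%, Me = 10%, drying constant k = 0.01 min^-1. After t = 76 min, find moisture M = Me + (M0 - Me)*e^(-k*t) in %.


M = Me + (M0 - Me) * e^(-k*t)
  = 10 + (22 - 10) * e^(-0.01*76)
  = 10 + 12 * e^(-0.760)
  = 10 + 12 * 0.46767
  = 10 + 5.6120
  = 15.61%


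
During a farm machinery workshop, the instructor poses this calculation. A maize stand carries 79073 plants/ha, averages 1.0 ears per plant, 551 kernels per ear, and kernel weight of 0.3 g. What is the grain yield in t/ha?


Y = density * ears * kernels * kw
  = 79073 * 1.0 * 551 * 0.3 g/ha
  = 13070766.90 g/ha
  = 13070.77 kg/ha = 13.07 t/ha


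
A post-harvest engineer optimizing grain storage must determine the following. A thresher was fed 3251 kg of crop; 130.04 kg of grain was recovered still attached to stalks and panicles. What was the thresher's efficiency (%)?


eta = (total - unthreshed) / total * 100
    = (3251 - 130.04) / 3251 * 100
    = 3120.96 / 3251 * 100
    = 96%


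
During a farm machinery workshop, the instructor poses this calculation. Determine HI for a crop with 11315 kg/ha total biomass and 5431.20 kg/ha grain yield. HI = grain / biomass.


HI = grain_yield / biomass
   = 5431.20 / 11315
   = 0.48


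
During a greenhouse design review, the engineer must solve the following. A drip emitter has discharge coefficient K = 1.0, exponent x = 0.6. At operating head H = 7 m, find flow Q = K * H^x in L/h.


Q = K * H^x
  = 1.0 * 7^0.6
  = 1.0 * 3.2141
  = 3.21 L/h


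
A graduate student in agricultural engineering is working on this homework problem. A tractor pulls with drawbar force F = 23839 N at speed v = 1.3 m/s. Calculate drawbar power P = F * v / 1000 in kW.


P = F * v / 1000
  = 23839 * 1.3 / 1000
  = 30990.70 / 1000
  = 30.99 kW


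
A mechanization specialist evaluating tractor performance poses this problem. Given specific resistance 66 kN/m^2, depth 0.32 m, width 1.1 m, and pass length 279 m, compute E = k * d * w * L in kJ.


E = k * d * w * L
  = 66 * 0.32 * 1.1 * 279
  = 6481.73 kJ


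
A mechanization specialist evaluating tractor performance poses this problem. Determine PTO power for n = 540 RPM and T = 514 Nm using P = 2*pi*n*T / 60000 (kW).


P = 2*pi*n*T / 60000
  = 2*pi * 540 * 514 / 60000
  = 1743960.91 / 60000
  = 29.07 kW


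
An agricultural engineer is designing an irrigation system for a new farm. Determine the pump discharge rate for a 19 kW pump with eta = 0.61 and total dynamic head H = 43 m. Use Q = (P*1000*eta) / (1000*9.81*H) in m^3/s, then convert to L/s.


Q = (P * 1000 * eta) / (rho * g * H)
  = (19 * 1000 * 0.61) / (1000 * 9.81 * 43)
  = 11590 / 421830
  = 0.02748 m^3/s = 27.48 L/s


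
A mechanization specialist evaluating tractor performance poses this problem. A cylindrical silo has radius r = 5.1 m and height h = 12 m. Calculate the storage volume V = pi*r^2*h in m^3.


V = pi * r^2 * h
  = pi * 5.1^2 * 12
  = pi * 26.01 * 12
  = 980.55 m^3


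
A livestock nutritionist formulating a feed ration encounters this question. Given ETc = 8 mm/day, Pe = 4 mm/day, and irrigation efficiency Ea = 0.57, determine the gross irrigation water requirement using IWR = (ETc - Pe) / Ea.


IWR = (ETc - Pe) / Ea
    = (8 - 4) / 0.57
    = 4 / 0.57
    = 7.02 mm/day


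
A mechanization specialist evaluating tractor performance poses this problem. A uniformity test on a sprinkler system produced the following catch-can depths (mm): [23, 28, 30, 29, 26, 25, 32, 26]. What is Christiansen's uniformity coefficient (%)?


xbar = 219 / 8 = 27.375
sum|xi - xbar| = 19
CU = 100 * (1 - 19 / (8 * 27.375))
   = 100 * (1 - 0.0868)
   = 91.32%


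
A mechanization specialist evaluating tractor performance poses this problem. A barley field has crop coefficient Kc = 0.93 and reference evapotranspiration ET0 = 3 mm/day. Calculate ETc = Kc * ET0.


ETc = Kc * ET0
    = 0.93 * 3
    = 2.79 mm/day


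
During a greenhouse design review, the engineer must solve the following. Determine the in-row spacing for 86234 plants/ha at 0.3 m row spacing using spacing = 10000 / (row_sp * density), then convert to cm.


spacing = 10000 / (row_sp * density)
        = 10000 / (0.3 * 86234)
        = 10000 / 25870.20
        = 0.38655 m = 38.65 cm


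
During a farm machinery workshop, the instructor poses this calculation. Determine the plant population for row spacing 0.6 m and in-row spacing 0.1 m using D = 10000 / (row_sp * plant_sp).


D = 10000 / (row_sp * plant_sp)
  = 10000 / (0.6 * 0.1)
  = 10000 / 0.0600
  = 166666.67 plants/ha


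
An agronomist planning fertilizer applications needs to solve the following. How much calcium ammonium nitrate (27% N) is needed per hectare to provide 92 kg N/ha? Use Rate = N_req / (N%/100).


Rate = N_required / (N_content / 100)
     = 92 / (27 / 100)
     = 92 / 0.27
     = 340.74 kg/ha


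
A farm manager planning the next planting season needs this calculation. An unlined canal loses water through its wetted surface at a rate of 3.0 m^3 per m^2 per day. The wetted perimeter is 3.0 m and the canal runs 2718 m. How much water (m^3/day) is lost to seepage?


S = C * P * L
  = 3.0 * 3.0 * 2718
  = 24462 m^3/day


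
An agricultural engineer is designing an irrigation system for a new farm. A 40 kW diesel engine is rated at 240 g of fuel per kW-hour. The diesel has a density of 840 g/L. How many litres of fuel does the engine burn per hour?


FC = P * BSFC / rho_fuel
   = 40 * 240 / 840
   = 9600 / 840
   = 11.43 L/h


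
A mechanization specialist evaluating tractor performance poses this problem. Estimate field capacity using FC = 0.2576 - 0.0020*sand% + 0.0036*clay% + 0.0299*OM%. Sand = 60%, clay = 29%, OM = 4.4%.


FC = 0.2576 - 0.0020*60 + 0.0036*29 + 0.0299*4.4
   = 0.2576 - 0.1200 + 0.1044 + 0.1316
   = 0.3736


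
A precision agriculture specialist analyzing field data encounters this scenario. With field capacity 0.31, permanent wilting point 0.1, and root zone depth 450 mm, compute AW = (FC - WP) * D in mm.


AW = (FC - WP) * D
   = (0.31 - 0.1) * 450
   = 0.21 * 450
   = 94.50 mm


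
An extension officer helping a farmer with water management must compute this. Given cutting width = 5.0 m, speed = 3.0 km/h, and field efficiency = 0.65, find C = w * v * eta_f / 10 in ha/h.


C = w * v * eta_f / 10
  = 5.0 * 3.0 * 0.65 / 10
  = 9.75 / 10
  = 0.98 ha/h


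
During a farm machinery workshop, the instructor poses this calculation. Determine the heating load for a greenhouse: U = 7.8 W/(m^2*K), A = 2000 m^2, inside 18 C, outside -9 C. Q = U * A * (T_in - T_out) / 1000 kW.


dT = 18 - (-9) = 27 K
Q = U * A * dT
  = 7.8 * 2000 * 27
  = 421200 W = 421.20 kW


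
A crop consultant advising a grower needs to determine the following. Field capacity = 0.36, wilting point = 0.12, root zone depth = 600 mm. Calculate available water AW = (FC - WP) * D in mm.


AW = (FC - WP) * D
   = (0.36 - 0.12) * 600
   = 0.24 * 600
   = 144 mm


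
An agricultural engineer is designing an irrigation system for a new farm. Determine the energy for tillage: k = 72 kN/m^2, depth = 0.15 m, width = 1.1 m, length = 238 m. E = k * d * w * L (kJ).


E = k * d * w * L
  = 72 * 0.15 * 1.1 * 238
  = 2827.44 kJ


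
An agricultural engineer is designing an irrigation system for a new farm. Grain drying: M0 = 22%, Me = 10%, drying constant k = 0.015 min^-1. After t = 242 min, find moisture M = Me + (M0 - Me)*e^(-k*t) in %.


M = Me + (M0 - Me) * e^(-k*t)
  = 10 + (22 - 10) * e^(-0.015*242)
  = 10 + 12 * e^(-3.630)
  = 10 + 12 * 0.02652
  = 10 + 0.3182
  = 10.32%


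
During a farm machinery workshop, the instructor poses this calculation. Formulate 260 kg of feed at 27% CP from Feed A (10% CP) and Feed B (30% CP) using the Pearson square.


parts_A = CP_b - target = 30 - 27 = 3
parts_B = target - CP_a = 27 - 10 = 17
total_parts = 3 + 17 = 20
Feed A = 260 * 3 / 20 = 39 kg
Feed B = 260 * 17 / 20 = 221 kg

39 kg


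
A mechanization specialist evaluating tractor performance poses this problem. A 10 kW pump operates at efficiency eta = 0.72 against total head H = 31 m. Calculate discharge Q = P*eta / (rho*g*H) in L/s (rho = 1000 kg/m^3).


Q = (P * 1000 * eta) / (rho * g * H)
  = (10 * 1000 * 0.72) / (1000 * 9.81 * 31)
  = 7200 / 304110
  = 0.02368 m^3/s = 23.68 L/s


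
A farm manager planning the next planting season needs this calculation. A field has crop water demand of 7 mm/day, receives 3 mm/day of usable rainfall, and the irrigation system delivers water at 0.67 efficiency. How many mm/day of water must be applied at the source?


IWR = (ETc - Pe) / Ea
    = (7 - 3) / 0.67
    = 4 / 0.67
    = 5.97 mm/day


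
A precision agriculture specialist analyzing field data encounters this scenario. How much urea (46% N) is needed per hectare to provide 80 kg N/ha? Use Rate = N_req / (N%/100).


Rate = N_required / (N_content / 100)
     = 80 / (46 / 100)
     = 80 / 0.46
     = 173.91 kg/ha


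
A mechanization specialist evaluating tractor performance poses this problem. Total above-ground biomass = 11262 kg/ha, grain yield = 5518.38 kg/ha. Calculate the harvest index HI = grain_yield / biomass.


HI = grain_yield / biomass
   = 5518.38 / 11262
   = 0.49


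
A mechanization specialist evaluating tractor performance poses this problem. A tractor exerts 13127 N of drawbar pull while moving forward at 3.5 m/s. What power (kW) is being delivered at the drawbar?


P = F * v / 1000
  = 13127 * 3.5 / 1000
  = 45944.50 / 1000
  = 45.94 kW


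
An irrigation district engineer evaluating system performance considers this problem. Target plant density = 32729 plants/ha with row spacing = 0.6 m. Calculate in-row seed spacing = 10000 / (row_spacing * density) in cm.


spacing = 10000 / (row_sp * density)
        = 10000 / (0.6 * 32729)
        = 10000 / 19637.40
        = 0.50923 m = 50.92 cm


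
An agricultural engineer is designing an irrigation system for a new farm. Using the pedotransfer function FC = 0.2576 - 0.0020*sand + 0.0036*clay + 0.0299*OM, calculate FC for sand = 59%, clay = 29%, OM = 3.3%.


FC = 0.2576 - 0.0020*59 + 0.0036*29 + 0.0299*3.3
   = 0.2576 - 0.1180 + 0.1044 + 0.0987
   = 0.3427


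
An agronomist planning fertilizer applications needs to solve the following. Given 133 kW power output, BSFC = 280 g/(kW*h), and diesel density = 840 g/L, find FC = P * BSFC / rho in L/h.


FC = P * BSFC / rho_fuel
   = 133 * 280 / 840
   = 37240 / 840
   = 44.33 L/h


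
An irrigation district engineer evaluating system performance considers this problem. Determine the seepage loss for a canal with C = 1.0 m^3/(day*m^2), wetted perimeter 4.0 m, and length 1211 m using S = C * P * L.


S = C * P * L
  = 1.0 * 4.0 * 1211
  = 4844 m^3/day


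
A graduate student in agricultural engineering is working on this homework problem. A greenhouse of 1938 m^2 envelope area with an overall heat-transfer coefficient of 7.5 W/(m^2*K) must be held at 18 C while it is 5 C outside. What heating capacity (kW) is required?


dT = 18 - (5) = 13 K
Q = U * A * dT
  = 7.5 * 1938 * 13
  = 188955 W = 188.96 kW


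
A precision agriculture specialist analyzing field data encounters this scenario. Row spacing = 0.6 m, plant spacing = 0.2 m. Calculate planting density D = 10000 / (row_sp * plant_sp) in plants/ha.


D = 10000 / (row_sp * plant_sp)
  = 10000 / (0.6 * 0.2)
  = 10000 / 0.1200
  = 83333.33 plants/ha


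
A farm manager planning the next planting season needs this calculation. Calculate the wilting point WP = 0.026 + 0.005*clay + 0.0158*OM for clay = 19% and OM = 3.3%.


WP = 0.026 + 0.005*19 + 0.0158*3.3
   = 0.026 + 0.0950 + 0.0521
   = 0.1731


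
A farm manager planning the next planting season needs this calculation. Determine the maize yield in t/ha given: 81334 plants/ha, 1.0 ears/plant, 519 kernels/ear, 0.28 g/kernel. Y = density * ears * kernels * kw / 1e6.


Y = density * ears * kernels * kw
  = 81334 * 1.0 * 519 * 0.28 g/ha
  = 11819456.88 g/ha
  = 11819.46 kg/ha = 11.82 t/ha


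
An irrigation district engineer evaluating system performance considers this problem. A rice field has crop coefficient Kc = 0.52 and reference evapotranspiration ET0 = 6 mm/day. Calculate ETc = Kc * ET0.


ETc = Kc * ET0
    = 0.52 * 6
    = 3.12 mm/day


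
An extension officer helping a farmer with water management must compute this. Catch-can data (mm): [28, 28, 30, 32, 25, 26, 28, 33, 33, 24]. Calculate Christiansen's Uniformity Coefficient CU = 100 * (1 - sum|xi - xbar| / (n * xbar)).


xbar = 287 / 10 = 28.700
sum|xi - xbar| = 26.400
CU = 100 * (1 - 26.400 / (10 * 28.700))
   = 100 * (1 - 0.0920)
   = 90.80%


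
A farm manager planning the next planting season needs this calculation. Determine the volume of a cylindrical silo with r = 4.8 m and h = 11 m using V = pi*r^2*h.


V = pi * r^2 * h
  = pi * 4.8^2 * 11
  = pi * 23.04 * 11
  = 796.21 m^3


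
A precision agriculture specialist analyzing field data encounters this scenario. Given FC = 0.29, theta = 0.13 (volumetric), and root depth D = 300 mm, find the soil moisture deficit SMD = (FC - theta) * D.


SMD = (FC - theta) * D
    = (0.29 - 0.13) * 300
    = 0.160 * 300
    = 48 mm


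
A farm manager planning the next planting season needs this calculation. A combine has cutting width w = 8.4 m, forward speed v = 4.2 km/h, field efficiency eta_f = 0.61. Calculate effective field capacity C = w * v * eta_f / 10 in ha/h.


C = w * v * eta_f / 10
  = 8.4 * 4.2 * 0.61 / 10
  = 21.52 / 10
  = 2.15 ha/h


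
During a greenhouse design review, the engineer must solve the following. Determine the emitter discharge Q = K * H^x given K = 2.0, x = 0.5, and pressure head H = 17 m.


Q = K * H^x
  = 2.0 * 17^0.5
  = 2.0 * 4.1231
  = 8.25 L/h


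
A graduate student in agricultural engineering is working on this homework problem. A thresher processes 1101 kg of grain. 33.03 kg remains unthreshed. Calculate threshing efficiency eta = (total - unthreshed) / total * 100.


eta = (total - unthreshed) / total * 100
    = (1101 - 33.03) / 1101 * 100
    = 1067.97 / 1101 * 100
    = 97%


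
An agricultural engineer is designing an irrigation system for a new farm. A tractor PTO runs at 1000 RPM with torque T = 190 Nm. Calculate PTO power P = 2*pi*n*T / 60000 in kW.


P = 2*pi*n*T / 60000
  = 2*pi * 1000 * 190 / 60000
  = 1193805.21 / 60000
  = 19.90 kW


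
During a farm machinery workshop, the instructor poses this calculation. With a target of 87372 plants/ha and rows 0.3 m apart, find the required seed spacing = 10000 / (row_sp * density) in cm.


spacing = 10000 / (row_sp * density)
        = 10000 / (0.3 * 87372)
        = 10000 / 26211.60
        = 0.38151 m = 38.15 cm


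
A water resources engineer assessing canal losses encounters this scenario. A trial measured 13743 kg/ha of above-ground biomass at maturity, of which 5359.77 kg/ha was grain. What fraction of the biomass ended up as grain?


HI = grain_yield / biomass
   = 5359.77 / 13743
   = 0.39


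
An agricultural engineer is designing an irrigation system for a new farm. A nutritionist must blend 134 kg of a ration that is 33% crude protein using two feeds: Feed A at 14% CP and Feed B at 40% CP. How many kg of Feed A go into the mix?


parts_A = CP_b - target = 40 - 33 = 7
parts_B = target - CP_a = 33 - 14 = 19
total_parts = 7 + 19 = 26
Feed A = 134 * 7 / 26 = 36.08 kg
Feed B = 134 * 19 / 26 = 97.92 kg

36.08 kg


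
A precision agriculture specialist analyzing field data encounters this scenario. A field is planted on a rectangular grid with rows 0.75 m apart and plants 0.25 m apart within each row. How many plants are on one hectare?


D = 10000 / (row_sp * plant_sp)
  = 10000 / (0.75 * 0.25)
  = 10000 / 0.1875
  = 53333.33 plants/ha


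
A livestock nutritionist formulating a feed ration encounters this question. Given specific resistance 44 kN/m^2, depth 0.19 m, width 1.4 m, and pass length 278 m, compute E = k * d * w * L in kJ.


E = k * d * w * L
  = 44 * 0.19 * 1.4 * 278
  = 3253.71 kJ


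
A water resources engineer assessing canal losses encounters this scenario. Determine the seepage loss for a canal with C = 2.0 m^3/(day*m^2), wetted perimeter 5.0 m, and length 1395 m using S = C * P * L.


S = C * P * L
  = 2.0 * 5.0 * 1395
  = 13950 m^3/day


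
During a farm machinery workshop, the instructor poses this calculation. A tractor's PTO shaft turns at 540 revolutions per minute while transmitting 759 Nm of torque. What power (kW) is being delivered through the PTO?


P = 2*pi*n*T / 60000
  = 2*pi * 540 * 759 / 60000
  = 2575226.33 / 60000
  = 42.92 kW


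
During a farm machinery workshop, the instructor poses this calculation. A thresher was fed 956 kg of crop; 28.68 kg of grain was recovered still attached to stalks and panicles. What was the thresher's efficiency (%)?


eta = (total - unthreshed) / total * 100
    = (956 - 28.68) / 956 * 100
    = 927.32 / 956 * 100
    = 97%


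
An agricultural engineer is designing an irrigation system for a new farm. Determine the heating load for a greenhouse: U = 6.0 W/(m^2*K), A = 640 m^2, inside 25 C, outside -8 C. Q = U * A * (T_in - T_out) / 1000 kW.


dT = 25 - (-8) = 33 K
Q = U * A * dT
  = 6.0 * 640 * 33
  = 126720 W = 126.72 kW


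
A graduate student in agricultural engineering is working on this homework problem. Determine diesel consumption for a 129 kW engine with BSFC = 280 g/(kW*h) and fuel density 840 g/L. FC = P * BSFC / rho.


FC = P * BSFC / rho_fuel
   = 129 * 280 / 840
   = 36120 / 840
   = 43 L/h


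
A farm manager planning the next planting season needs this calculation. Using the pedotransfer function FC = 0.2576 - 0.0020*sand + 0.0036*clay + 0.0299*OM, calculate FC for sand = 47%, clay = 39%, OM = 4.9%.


FC = 0.2576 - 0.0020*47 + 0.0036*39 + 0.0299*4.9
   = 0.2576 - 0.0940 + 0.1404 + 0.1465
   = 0.4505


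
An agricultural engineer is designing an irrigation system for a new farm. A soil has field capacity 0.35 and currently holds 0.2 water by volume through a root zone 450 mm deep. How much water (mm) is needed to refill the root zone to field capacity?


SMD = (FC - theta) * D
    = (0.35 - 0.2) * 450
    = 0.150 * 450
    = 67.50 mm


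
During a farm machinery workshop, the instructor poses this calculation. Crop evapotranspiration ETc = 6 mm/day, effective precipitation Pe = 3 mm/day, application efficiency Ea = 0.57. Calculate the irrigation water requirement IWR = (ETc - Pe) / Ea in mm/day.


IWR = (ETc - Pe) / Ea
    = (6 - 3) / 0.57
    = 3 / 0.57
    = 5.26 mm/day


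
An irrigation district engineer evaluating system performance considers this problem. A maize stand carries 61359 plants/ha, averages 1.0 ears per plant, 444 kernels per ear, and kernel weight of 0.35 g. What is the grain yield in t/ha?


Y = density * ears * kernels * kw
  = 61359 * 1.0 * 444 * 0.35 g/ha
  = 9535188.60 g/ha
  = 9535.19 kg/ha = 9.54 t/ha


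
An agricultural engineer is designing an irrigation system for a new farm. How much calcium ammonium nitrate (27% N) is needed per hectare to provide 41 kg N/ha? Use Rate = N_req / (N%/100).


Rate = N_required / (N_content / 100)
     = 41 / (27 / 100)
     = 41 / 0.27
     = 151.85 kg/ha


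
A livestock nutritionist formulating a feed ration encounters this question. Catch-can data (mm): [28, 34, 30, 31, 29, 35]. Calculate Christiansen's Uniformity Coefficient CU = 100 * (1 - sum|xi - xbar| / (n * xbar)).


xbar = 187 / 6 = 31.167
sum|xi - xbar| = 13.333
CU = 100 * (1 - 13.333 / (6 * 31.167))
   = 100 * (1 - 0.0713)
   = 92.87%


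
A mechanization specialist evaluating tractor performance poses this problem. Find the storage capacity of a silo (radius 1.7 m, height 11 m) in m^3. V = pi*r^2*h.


V = pi * r^2 * h
  = pi * 1.7^2 * 11
  = pi * 2.89 * 11
  = 99.87 m^3


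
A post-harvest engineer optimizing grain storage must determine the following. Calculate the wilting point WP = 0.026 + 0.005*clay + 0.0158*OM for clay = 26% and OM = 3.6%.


WP = 0.026 + 0.005*26 + 0.0158*3.6
   = 0.026 + 0.1300 + 0.0569
   = 0.2129


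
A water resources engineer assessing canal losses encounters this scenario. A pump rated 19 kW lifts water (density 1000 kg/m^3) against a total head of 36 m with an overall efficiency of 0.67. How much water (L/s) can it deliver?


Q = (P * 1000 * eta) / (rho * g * H)
  = (19 * 1000 * 0.67) / (1000 * 9.81 * 36)
  = 12730 / 353160
  = 0.03605 m^3/s = 36.05 L/s


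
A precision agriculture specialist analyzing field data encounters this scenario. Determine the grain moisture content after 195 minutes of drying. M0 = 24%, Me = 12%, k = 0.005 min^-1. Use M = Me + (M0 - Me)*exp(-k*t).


M = Me + (M0 - Me) * e^(-k*t)
  = 12 + (24 - 12) * e^(-0.005*195)
  = 12 + 12 * e^(-0.975)
  = 12 + 12 * 0.37719
  = 12 + 4.5263
  = 16.53%


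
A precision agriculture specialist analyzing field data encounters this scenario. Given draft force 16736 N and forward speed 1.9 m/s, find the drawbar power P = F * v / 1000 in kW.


P = F * v / 1000
  = 16736 * 1.9 / 1000
  = 31798.40 / 1000
  = 31.80 kW


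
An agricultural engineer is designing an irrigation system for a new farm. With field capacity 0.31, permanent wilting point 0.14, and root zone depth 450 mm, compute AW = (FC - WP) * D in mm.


AW = (FC - WP) * D
   = (0.31 - 0.14) * 450
   = 0.17 * 450
   = 76.50 mm


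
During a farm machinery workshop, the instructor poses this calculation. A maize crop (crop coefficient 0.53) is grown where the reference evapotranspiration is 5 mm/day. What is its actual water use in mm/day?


ETc = Kc * ET0
    = 0.53 * 5
    = 2.65 mm/day


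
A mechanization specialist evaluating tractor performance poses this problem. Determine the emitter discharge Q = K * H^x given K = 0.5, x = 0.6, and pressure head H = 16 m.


Q = K * H^x
  = 0.5 * 16^0.6
  = 0.5 * 5.2780
  = 2.64 L/h


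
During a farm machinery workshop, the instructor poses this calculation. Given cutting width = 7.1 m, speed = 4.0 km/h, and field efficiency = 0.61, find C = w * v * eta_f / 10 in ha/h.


C = w * v * eta_f / 10
  = 7.1 * 4.0 * 0.61 / 10
  = 17.32 / 10
  = 1.73 ha/h


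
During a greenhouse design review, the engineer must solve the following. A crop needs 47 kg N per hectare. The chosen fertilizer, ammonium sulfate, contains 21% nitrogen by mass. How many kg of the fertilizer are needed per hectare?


Rate = N_required / (N_content / 100)
     = 47 / (21 / 100)
     = 47 / 0.21
     = 223.81 kg/ha


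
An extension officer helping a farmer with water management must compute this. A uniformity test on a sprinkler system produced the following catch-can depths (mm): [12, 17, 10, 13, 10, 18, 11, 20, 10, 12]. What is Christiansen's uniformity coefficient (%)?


xbar = 133 / 10 = 13.300
sum|xi - xbar| = 30.200
CU = 100 * (1 - 30.200 / (10 * 13.300))
   = 100 * (1 - 0.2271)
   = 77.29%


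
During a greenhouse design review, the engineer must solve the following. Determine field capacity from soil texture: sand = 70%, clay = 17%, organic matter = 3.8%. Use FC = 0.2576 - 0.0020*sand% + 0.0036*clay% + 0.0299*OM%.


FC = 0.2576 - 0.0020*70 + 0.0036*17 + 0.0299*3.8
   = 0.2576 - 0.1400 + 0.0612 + 0.1136
   = 0.2924


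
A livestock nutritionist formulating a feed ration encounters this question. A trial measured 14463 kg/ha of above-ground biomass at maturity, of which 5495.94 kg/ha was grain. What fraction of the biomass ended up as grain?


HI = grain_yield / biomass
   = 5495.94 / 14463
   = 0.38


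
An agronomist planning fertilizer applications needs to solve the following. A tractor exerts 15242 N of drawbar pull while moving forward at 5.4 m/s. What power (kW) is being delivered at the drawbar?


P = F * v / 1000
  = 15242 * 5.4 / 1000
  = 82306.80 / 1000
  = 82.31 kW


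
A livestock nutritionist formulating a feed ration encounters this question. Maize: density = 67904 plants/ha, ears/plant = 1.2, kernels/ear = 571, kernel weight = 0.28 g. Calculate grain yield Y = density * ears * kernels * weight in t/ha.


Y = density * ears * kernels * kw
  = 67904 * 1.2 * 571 * 0.28 g/ha
  = 13027789.82 g/ha
  = 13027.79 kg/ha = 13.03 t/ha


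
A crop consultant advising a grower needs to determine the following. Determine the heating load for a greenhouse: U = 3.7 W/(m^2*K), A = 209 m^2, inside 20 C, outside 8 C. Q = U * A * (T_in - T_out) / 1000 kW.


dT = 20 - (8) = 12 K
Q = U * A * dT
  = 3.7 * 209 * 12
  = 9279.60 W = 9.28 kW


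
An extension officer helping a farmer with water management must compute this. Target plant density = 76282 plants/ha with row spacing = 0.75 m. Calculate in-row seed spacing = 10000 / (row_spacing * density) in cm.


spacing = 10000 / (row_sp * density)
        = 10000 / (0.75 * 76282)
        = 10000 / 57211.50
        = 0.17479 m = 17.48 cm


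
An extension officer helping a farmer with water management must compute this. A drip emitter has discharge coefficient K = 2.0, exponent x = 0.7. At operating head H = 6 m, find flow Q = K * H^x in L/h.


Q = K * H^x
  = 2.0 * 6^0.7
  = 2.0 * 3.5051
  = 7.01 L/h


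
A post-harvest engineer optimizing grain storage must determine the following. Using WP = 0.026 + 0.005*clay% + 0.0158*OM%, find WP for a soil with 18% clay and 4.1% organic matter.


WP = 0.026 + 0.005*18 + 0.0158*4.1
   = 0.026 + 0.0900 + 0.0648
   = 0.1808


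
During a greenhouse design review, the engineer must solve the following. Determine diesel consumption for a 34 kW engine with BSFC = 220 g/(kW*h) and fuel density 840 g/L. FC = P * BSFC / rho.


FC = P * BSFC / rho_fuel
   = 34 * 220 / 840
   = 7480 / 840
   = 8.90 L/h


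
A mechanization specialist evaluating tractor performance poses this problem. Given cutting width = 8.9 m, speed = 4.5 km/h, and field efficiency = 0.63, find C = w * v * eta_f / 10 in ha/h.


C = w * v * eta_f / 10
  = 8.9 * 4.5 * 0.63 / 10
  = 25.23 / 10
  = 2.52 ha/h


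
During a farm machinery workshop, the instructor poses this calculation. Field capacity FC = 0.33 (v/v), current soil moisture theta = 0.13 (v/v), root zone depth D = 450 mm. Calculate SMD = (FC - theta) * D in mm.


SMD = (FC - theta) * D
    = (0.33 - 0.13) * 450
    = 0.200 * 450
    = 90 mm


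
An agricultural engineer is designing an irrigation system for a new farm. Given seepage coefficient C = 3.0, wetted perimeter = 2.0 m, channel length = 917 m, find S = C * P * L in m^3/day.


S = C * P * L
  = 3.0 * 2.0 * 917
  = 5502 m^3/day


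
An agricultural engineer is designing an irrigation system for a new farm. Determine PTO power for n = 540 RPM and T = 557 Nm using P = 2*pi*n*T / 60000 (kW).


P = 2*pi*n*T / 60000
  = 2*pi * 540 * 557 / 60000
  = 1889856.48 / 60000
  = 31.50 kW


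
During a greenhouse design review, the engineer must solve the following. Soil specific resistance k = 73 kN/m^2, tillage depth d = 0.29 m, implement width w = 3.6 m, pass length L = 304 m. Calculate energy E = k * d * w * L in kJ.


E = k * d * w * L
  = 73 * 0.29 * 3.6 * 304
  = 23168.45 kJ


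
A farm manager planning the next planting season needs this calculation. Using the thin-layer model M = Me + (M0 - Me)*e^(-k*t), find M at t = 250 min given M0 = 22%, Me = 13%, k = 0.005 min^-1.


M = Me + (M0 - Me) * e^(-k*t)
  = 13 + (22 - 13) * e^(-0.005*250)
  = 13 + 9 * e^(-1.250)
  = 13 + 9 * 0.28650
  = 13 + 2.5785
  = 15.58%


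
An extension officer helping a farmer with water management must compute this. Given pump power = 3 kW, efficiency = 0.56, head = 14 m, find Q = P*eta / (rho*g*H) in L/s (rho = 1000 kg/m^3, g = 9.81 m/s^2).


Q = (P * 1000 * eta) / (rho * g * H)
  = (3 * 1000 * 0.56) / (1000 * 9.81 * 14)
  = 1680 / 137340
  = 0.01223 m^3/s = 12.23 L/s


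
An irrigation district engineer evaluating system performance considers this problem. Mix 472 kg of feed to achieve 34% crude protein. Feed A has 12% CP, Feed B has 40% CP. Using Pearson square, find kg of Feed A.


parts_A = CP_b - target = 40 - 34 = 6
parts_B = target - CP_a = 34 - 12 = 22
total_parts = 6 + 22 = 28
Feed A = 472 * 6 / 28 = 101.14 kg
Feed B = 472 * 22 / 28 = 370.86 kg

101.14 kg


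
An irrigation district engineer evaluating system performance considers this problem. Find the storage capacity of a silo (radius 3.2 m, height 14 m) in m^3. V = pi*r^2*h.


V = pi * r^2 * h
  = pi * 3.2^2 * 14
  = pi * 10.24 * 14
  = 450.38 m^3


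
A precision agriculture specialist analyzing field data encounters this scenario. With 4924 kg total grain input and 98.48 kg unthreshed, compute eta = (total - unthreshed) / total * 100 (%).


eta = (total - unthreshed) / total * 100
    = (4924 - 98.48) / 4924 * 100
    = 4825.52 / 4924 * 100
    = 98%


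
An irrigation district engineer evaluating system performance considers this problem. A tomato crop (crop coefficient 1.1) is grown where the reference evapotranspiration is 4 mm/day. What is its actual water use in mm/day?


ETc = Kc * ET0
    = 1.1 * 4
    = 4.40 mm/day


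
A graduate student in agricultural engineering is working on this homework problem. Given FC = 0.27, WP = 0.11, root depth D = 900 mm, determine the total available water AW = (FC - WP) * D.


AW = (FC - WP) * D
   = (0.27 - 0.11) * 900
   = 0.16 * 900
   = 144 mm


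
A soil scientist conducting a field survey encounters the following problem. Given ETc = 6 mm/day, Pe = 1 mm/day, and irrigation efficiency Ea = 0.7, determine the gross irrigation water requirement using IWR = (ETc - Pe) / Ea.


IWR = (ETc - Pe) / Ea
    = (6 - 1) / 0.7
    = 5 / 0.7
    = 7.14 mm/day


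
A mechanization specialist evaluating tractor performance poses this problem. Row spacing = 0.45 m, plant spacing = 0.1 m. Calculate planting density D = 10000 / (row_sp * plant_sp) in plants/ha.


D = 10000 / (row_sp * plant_sp)
  = 10000 / (0.45 * 0.1)
  = 10000 / 0.0450
  = 222222.22 plants/ha


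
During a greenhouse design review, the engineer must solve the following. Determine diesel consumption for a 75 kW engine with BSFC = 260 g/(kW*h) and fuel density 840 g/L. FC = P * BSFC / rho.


FC = P * BSFC / rho_fuel
   = 75 * 260 / 840
   = 19500 / 840
   = 23.21 L/h


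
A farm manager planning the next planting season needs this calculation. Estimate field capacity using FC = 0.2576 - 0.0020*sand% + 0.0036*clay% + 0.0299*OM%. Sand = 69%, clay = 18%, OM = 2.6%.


FC = 0.2576 - 0.0020*69 + 0.0036*18 + 0.0299*2.6
   = 0.2576 - 0.1380 + 0.0648 + 0.0777
   = 0.2621


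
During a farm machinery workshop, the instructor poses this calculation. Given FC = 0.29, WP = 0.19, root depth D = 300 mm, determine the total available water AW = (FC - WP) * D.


AW = (FC - WP) * D
   = (0.29 - 0.19) * 300
   = 0.10 * 300
   = 30 mm


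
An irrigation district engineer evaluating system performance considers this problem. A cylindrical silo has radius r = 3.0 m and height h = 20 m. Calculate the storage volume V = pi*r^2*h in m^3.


V = pi * r^2 * h
  = pi * 3.0^2 * 20
  = pi * 9 * 20
  = 565.49 m^3


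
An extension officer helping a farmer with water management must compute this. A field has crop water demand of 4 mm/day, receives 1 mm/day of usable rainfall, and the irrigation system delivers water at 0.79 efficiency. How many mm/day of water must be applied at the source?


IWR = (ETc - Pe) / Ea
    = (4 - 1) / 0.79
    = 3 / 0.79
    = 3.80 mm/day


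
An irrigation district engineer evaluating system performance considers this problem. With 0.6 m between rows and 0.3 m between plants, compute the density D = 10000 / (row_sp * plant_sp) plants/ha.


D = 10000 / (row_sp * plant_sp)
  = 10000 / (0.6 * 0.3)
  = 10000 / 0.1800
  = 55555.56 plants/ha


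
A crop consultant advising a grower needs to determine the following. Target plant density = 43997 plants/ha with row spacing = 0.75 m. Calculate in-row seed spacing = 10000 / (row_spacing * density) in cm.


spacing = 10000 / (row_sp * density)
        = 10000 / (0.75 * 43997)
        = 10000 / 32997.75
        = 0.30305 m = 30.31 cm


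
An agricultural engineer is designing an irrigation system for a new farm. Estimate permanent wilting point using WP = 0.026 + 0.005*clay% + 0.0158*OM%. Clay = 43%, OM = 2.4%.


WP = 0.026 + 0.005*43 + 0.0158*2.4
   = 0.026 + 0.2150 + 0.0379
   = 0.2789


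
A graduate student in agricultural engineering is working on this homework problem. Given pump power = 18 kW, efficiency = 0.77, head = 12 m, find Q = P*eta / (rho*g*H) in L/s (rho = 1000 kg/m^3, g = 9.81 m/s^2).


Q = (P * 1000 * eta) / (rho * g * H)
  = (18 * 1000 * 0.77) / (1000 * 9.81 * 12)
  = 13860 / 117720
  = 0.11774 m^3/s = 117.74 L/s


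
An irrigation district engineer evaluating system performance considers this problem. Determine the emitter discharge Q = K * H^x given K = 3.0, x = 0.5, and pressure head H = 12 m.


Q = K * H^x
  = 3.0 * 12^0.5
  = 3.0 * 3.4641
  = 10.39 L/h


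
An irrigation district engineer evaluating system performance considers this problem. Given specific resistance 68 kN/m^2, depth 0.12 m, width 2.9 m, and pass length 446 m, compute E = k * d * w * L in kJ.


E = k * d * w * L
  = 68 * 0.12 * 2.9 * 446
  = 10554.14 kJ


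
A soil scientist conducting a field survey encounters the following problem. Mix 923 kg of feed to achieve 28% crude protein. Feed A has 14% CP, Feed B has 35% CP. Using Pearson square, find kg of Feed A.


parts_A = CP_b - target = 35 - 28 = 7
parts_B = target - CP_a = 28 - 14 = 14
total_parts = 7 + 14 = 21
Feed A = 923 * 7 / 21 = 307.67 kg
Feed B = 923 * 14 / 21 = 615.33 kg

307.67 kg


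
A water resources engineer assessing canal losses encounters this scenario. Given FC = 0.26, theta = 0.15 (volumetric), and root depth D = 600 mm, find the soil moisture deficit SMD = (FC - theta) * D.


SMD = (FC - theta) * D
    = (0.26 - 0.15) * 600
    = 0.110 * 600
    = 66 mm


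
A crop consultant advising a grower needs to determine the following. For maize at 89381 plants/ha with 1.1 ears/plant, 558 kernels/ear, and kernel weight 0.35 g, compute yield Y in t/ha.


Y = density * ears * kernels * kw
  = 89381 * 1.1 * 558 * 0.35 g/ha
  = 19201720.23 g/ha
  = 19201.72 kg/ha = 19.20 t/ha
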